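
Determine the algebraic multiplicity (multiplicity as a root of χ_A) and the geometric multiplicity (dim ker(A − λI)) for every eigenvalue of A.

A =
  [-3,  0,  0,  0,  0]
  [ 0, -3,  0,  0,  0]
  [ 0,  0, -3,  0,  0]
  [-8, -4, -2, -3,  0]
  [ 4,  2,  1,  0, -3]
λ = -3: alg = 5, geom = 4

Step 1 — factor the characteristic polynomial to read off the algebraic multiplicities:
  χ_A(x) = (x + 3)^5

Step 2 — compute geometric multiplicities via the rank-nullity identity g(λ) = n − rank(A − λI):
  rank(A − (-3)·I) = 1, so dim ker(A − (-3)·I) = n − 1 = 4

Summary:
  λ = -3: algebraic multiplicity = 5, geometric multiplicity = 4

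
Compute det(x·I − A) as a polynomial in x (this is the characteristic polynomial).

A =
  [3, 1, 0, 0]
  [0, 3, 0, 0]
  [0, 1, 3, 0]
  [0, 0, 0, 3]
x^4 - 12*x^3 + 54*x^2 - 108*x + 81

Expanding det(x·I − A) (e.g. by cofactor expansion or by noting that A is similar to its Jordan form J, which has the same characteristic polynomial as A) gives
  χ_A(x) = x^4 - 12*x^3 + 54*x^2 - 108*x + 81
which factors as (x - 3)^4. The eigenvalues (with algebraic multiplicities) are λ = 3 with multiplicity 4.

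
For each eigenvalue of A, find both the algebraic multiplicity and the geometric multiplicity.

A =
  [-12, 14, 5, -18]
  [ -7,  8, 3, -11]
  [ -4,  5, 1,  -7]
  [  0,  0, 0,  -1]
λ = -1: alg = 4, geom = 2

Step 1 — factor the characteristic polynomial to read off the algebraic multiplicities:
  χ_A(x) = (x + 1)^4

Step 2 — compute geometric multiplicities via the rank-nullity identity g(λ) = n − rank(A − λI):
  rank(A − (-1)·I) = 2, so dim ker(A − (-1)·I) = n − 2 = 2

Summary:
  λ = -1: algebraic multiplicity = 4, geometric multiplicity = 2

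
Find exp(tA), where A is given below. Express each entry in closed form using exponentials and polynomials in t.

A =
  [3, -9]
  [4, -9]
e^{tA} =
  [6*t*exp(-3*t) + exp(-3*t), -9*t*exp(-3*t)]
  [4*t*exp(-3*t), -6*t*exp(-3*t) + exp(-3*t)]

Strategy: write A = P · J · P⁻¹ where J is a Jordan canonical form, so e^{tA} = P · e^{tJ} · P⁻¹, and e^{tJ} can be computed block-by-block.

A has Jordan form
J =
  [-3,  1]
  [ 0, -3]
(up to reordering of blocks).

Per-block formulas:
  For a 2×2 Jordan block J_2(-3): exp(t · J_2(-3)) = e^(-3t)·(I + t·N), where N is the 2×2 nilpotent shift.

After assembling e^{tJ} and conjugating by P, we get:

e^{tA} =
  [6*t*exp(-3*t) + exp(-3*t), -9*t*exp(-3*t)]
  [4*t*exp(-3*t), -6*t*exp(-3*t) + exp(-3*t)]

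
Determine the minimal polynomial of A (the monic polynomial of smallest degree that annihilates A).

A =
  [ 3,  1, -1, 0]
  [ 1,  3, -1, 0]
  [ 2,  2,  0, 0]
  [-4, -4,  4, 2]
x^2 - 4*x + 4

The characteristic polynomial is χ_A(x) = (x - 2)^4, so the eigenvalues are known. The minimal polynomial is
  m_A(x) = Π_λ (x − λ)^{k_λ}
where k_λ is the size of the *largest* Jordan block for λ (equivalently, the smallest k with (A − λI)^k v = 0 for every generalised eigenvector v of λ).

  λ = 2: largest Jordan block has size 2, contributing (x − 2)^2

So m_A(x) = (x - 2)^2 = x^2 - 4*x + 4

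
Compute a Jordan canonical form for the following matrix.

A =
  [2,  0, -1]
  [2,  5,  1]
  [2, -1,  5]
J_3(4)

The characteristic polynomial is
  det(x·I − A) = x^3 - 12*x^2 + 48*x - 64 = (x - 4)^3

Eigenvalues and multiplicities (the geometric multiplicity of λ is n − rank(A − λI), which equals the number of Jordan blocks for λ):
  λ = 4: algebraic multiplicity = 3, geometric multiplicity = 1

Determining the block sizes for each eigenvalue:
  λ = 4: one block (gm = 1), so the single block has size am = 3 → block sizes [3]

Assembling the blocks gives a Jordan form
J =
  [4, 1, 0]
  [0, 4, 1]
  [0, 0, 4]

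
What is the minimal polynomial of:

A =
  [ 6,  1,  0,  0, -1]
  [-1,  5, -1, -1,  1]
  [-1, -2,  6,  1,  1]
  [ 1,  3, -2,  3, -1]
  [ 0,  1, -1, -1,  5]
x^3 - 15*x^2 + 75*x - 125

The characteristic polynomial is χ_A(x) = (x - 5)^5, so the eigenvalues are known. The minimal polynomial is
  m_A(x) = Π_λ (x − λ)^{k_λ}
where k_λ is the size of the *largest* Jordan block for λ (equivalently, the smallest k with (A − λI)^k v = 0 for every generalised eigenvector v of λ).

  λ = 5: largest Jordan block has size 3, contributing (x − 5)^3

So m_A(x) = (x - 5)^3 = x^3 - 15*x^2 + 75*x - 125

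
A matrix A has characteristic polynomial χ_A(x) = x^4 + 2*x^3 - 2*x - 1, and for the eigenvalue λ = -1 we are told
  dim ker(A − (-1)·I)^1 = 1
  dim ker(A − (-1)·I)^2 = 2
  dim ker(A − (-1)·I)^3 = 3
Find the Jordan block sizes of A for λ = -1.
Block sizes for λ = -1: [3]

From the dimensions of kernels of powers, the number of Jordan blocks of size at least j is d_j − d_{j−1} where d_j = dim ker(N^j) (with d_0 = 0). Computing the differences gives [1, 1, 1].
The number of blocks of size exactly k is (#blocks of size ≥ k) − (#blocks of size ≥ k + 1), so the partition is: 1 block(s) of size 3.
In nonincreasing order the block sizes are [3].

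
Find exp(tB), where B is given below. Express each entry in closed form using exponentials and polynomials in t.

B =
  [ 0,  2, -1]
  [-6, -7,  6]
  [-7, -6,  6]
e^{tB} =
  [3*t*exp(-t) - exp(t) + 2*exp(-t), 4*t*exp(-t) - exp(t) + exp(-t), -3*t*exp(-t) + exp(t) - exp(-t)]
  [-3*exp(t) + 3*exp(-t), -3*exp(t) + 4*exp(-t), 3*exp(t) - 3*exp(-t)]
  [3*t*exp(-t) - 5*exp(t) + 5*exp(-t), 4*t*exp(-t) - 5*exp(t) + 5*exp(-t), -3*t*exp(-t) + 5*exp(t) - 4*exp(-t)]

Strategy: write B = P · J · P⁻¹ where J is a Jordan canonical form, so e^{tB} = P · e^{tJ} · P⁻¹, and e^{tJ} can be computed block-by-block.

B has Jordan form
J =
  [-1,  1, 0]
  [ 0, -1, 0]
  [ 0,  0, 1]
(up to reordering of blocks).

Per-block formulas:
  For a 1×1 block at λ = 1: exp(t · [1]) = [e^(1t)].
  For a 2×2 Jordan block J_2(-1): exp(t · J_2(-1)) = e^(-1t)·(I + t·N), where N is the 2×2 nilpotent shift.

After assembling e^{tJ} and conjugating by P, we get:

e^{tB} =
  [3*t*exp(-t) - exp(t) + 2*exp(-t), 4*t*exp(-t) - exp(t) + exp(-t), -3*t*exp(-t) + exp(t) - exp(-t)]
  [-3*exp(t) + 3*exp(-t), -3*exp(t) + 4*exp(-t), 3*exp(t) - 3*exp(-t)]
  [3*t*exp(-t) - 5*exp(t) + 5*exp(-t), 4*t*exp(-t) - 5*exp(t) + 5*exp(-t), -3*t*exp(-t) + 5*exp(t) - 4*exp(-t)]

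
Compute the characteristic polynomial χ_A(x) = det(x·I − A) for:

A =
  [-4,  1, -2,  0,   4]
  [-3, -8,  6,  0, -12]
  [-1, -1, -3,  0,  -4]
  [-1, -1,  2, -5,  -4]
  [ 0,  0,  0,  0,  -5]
x^5 + 25*x^4 + 250*x^3 + 1250*x^2 + 3125*x + 3125

Expanding det(x·I − A) (e.g. by cofactor expansion or by noting that A is similar to its Jordan form J, which has the same characteristic polynomial as A) gives
  χ_A(x) = x^5 + 25*x^4 + 250*x^3 + 1250*x^2 + 3125*x + 3125
which factors as (x + 5)^5. The eigenvalues (with algebraic multiplicities) are λ = -5 with multiplicity 5.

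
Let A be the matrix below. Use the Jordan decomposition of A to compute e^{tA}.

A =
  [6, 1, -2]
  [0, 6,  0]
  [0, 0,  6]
e^{tA} =
  [exp(6*t), t*exp(6*t), -2*t*exp(6*t)]
  [0, exp(6*t), 0]
  [0, 0, exp(6*t)]

Strategy: write A = P · J · P⁻¹ where J is a Jordan canonical form, so e^{tA} = P · e^{tJ} · P⁻¹, and e^{tJ} can be computed block-by-block.

A has Jordan form
J =
  [6, 1, 0]
  [0, 6, 0]
  [0, 0, 6]
(up to reordering of blocks).

Per-block formulas:
  For a 2×2 Jordan block J_2(6): exp(t · J_2(6)) = e^(6t)·(I + t·N), where N is the 2×2 nilpotent shift.
  For a 1×1 block at λ = 6: exp(t · [6]) = [e^(6t)].

After assembling e^{tJ} and conjugating by P, we get:

e^{tA} =
  [exp(6*t), t*exp(6*t), -2*t*exp(6*t)]
  [0, exp(6*t), 0]
  [0, 0, exp(6*t)]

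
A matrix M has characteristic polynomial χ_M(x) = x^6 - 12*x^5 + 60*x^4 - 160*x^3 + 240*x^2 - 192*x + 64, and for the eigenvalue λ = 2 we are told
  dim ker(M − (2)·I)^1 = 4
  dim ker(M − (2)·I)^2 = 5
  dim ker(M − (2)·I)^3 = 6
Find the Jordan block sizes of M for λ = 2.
Block sizes for λ = 2: [3, 1, 1, 1]

From the dimensions of kernels of powers, the number of Jordan blocks of size at least j is d_j − d_{j−1} where d_j = dim ker(N^j) (with d_0 = 0). Computing the differences gives [4, 1, 1].
The number of blocks of size exactly k is (#blocks of size ≥ k) − (#blocks of size ≥ k + 1), so the partition is: 3 block(s) of size 1, 1 block(s) of size 3.
In nonincreasing order the block sizes are [3, 1, 1, 1].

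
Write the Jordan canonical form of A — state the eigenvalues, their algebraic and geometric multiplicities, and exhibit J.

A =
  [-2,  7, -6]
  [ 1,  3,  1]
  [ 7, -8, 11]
J_3(4)

The characteristic polynomial is
  det(x·I − A) = x^3 - 12*x^2 + 48*x - 64 = (x - 4)^3

Eigenvalues and multiplicities (the geometric multiplicity of λ is n − rank(A − λI), which equals the number of Jordan blocks for λ):
  λ = 4: algebraic multiplicity = 3, geometric multiplicity = 1

Determining the block sizes for each eigenvalue:
  λ = 4: one block (gm = 1), so the single block has size am = 3 → block sizes [3]

Assembling the blocks gives a Jordan form
J =
  [4, 1, 0]
  [0, 4, 1]
  [0, 0, 4]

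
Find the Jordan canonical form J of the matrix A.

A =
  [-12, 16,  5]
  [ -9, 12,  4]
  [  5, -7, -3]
J_3(-1)

The characteristic polynomial is
  det(x·I − A) = x^3 + 3*x^2 + 3*x + 1 = (x + 1)^3

Eigenvalues and multiplicities (the geometric multiplicity of λ is n − rank(A − λI), which equals the number of Jordan blocks for λ):
  λ = -1: algebraic multiplicity = 3, geometric multiplicity = 1

Determining the block sizes for each eigenvalue:
  λ = -1: one block (gm = 1), so the single block has size am = 3 → block sizes [3]

Assembling the blocks gives a Jordan form
J =
  [-1,  1,  0]
  [ 0, -1,  1]
  [ 0,  0, -1]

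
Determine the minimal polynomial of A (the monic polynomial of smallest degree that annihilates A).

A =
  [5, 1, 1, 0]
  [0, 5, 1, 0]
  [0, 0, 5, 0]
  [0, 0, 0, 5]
x^3 - 15*x^2 + 75*x - 125

The characteristic polynomial is χ_A(x) = (x - 5)^4, so the eigenvalues are known. The minimal polynomial is
  m_A(x) = Π_λ (x − λ)^{k_λ}
where k_λ is the size of the *largest* Jordan block for λ (equivalently, the smallest k with (A − λI)^k v = 0 for every generalised eigenvector v of λ).

  λ = 5: largest Jordan block has size 3, contributing (x − 5)^3

So m_A(x) = (x - 5)^3 = x^3 - 15*x^2 + 75*x - 125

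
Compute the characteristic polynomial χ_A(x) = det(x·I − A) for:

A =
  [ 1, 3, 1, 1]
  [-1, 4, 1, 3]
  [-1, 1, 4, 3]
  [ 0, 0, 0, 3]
x^4 - 12*x^3 + 54*x^2 - 108*x + 81

Expanding det(x·I − A) (e.g. by cofactor expansion or by noting that A is similar to its Jordan form J, which has the same characteristic polynomial as A) gives
  χ_A(x) = x^4 - 12*x^3 + 54*x^2 - 108*x + 81
which factors as (x - 3)^4. The eigenvalues (with algebraic multiplicities) are λ = 3 with multiplicity 4.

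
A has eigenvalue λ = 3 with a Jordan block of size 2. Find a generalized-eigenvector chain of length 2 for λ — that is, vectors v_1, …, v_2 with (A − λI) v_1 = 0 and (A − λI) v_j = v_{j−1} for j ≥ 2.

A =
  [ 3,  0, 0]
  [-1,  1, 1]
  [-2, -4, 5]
A Jordan chain for λ = 3 of length 2:
v_1 = (0, -1, -2)ᵀ
v_2 = (1, 0, 0)ᵀ

Let N = A − (3)·I. We want v_2 with N^2 v_2 = 0 but N^1 v_2 ≠ 0; then v_{j-1} := N · v_j for j = 2, …, 2.

Pick v_2 = (1, 0, 0)ᵀ.
Then v_1 = N · v_2 = (0, -1, -2)ᵀ.

Sanity check: (A − (3)·I) v_1 = (0, 0, 0)ᵀ = 0. ✓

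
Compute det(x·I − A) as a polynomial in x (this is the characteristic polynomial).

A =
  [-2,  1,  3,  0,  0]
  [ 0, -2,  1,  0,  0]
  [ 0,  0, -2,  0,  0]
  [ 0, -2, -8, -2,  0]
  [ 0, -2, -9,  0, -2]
x^5 + 10*x^4 + 40*x^3 + 80*x^2 + 80*x + 32

Expanding det(x·I − A) (e.g. by cofactor expansion or by noting that A is similar to its Jordan form J, which has the same characteristic polynomial as A) gives
  χ_A(x) = x^5 + 10*x^4 + 40*x^3 + 80*x^2 + 80*x + 32
which factors as (x + 2)^5. The eigenvalues (with algebraic multiplicities) are λ = -2 with multiplicity 5.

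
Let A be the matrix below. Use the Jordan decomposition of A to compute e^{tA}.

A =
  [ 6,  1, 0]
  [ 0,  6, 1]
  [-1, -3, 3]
e^{tA} =
  [t^2*exp(5*t)/2 + t*exp(5*t) + exp(5*t), t^2*exp(5*t) + t*exp(5*t), t^2*exp(5*t)/2]
  [-t^2*exp(5*t)/2, -t^2*exp(5*t) + t*exp(5*t) + exp(5*t), -t^2*exp(5*t)/2 + t*exp(5*t)]
  [t^2*exp(5*t)/2 - t*exp(5*t), t^2*exp(5*t) - 3*t*exp(5*t), t^2*exp(5*t)/2 - 2*t*exp(5*t) + exp(5*t)]

Strategy: write A = P · J · P⁻¹ where J is a Jordan canonical form, so e^{tA} = P · e^{tJ} · P⁻¹, and e^{tJ} can be computed block-by-block.

A has Jordan form
J =
  [5, 1, 0]
  [0, 5, 1]
  [0, 0, 5]
(up to reordering of blocks).

Per-block formulas:
  For a 3×3 Jordan block J_3(5): exp(t · J_3(5)) = e^(5t)·(I + t·N + (t^2/2)·N^2), where N is the 3×3 nilpotent shift.

After assembling e^{tJ} and conjugating by P, we get:

e^{tA} =
  [t^2*exp(5*t)/2 + t*exp(5*t) + exp(5*t), t^2*exp(5*t) + t*exp(5*t), t^2*exp(5*t)/2]
  [-t^2*exp(5*t)/2, -t^2*exp(5*t) + t*exp(5*t) + exp(5*t), -t^2*exp(5*t)/2 + t*exp(5*t)]
  [t^2*exp(5*t)/2 - t*exp(5*t), t^2*exp(5*t) - 3*t*exp(5*t), t^2*exp(5*t)/2 - 2*t*exp(5*t) + exp(5*t)]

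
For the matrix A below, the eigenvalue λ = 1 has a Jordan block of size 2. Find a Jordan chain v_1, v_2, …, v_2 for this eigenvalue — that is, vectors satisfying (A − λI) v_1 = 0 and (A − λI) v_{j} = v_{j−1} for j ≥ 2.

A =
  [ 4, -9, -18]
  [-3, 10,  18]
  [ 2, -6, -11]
A Jordan chain for λ = 1 of length 2:
v_1 = (3, -3, 2)ᵀ
v_2 = (1, 0, 0)ᵀ

Let N = A − (1)·I. We want v_2 with N^2 v_2 = 0 but N^1 v_2 ≠ 0; then v_{j-1} := N · v_j for j = 2, …, 2.

Pick v_2 = (1, 0, 0)ᵀ.
Then v_1 = N · v_2 = (3, -3, 2)ᵀ.

Sanity check: (A − (1)·I) v_1 = (0, 0, 0)ᵀ = 0. ✓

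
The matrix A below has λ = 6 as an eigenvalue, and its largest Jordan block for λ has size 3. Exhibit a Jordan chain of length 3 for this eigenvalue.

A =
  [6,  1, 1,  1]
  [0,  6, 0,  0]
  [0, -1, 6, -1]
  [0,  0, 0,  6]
A Jordan chain for λ = 6 of length 3:
v_1 = (-1, 0, 0, 0)ᵀ
v_2 = (1, 0, -1, 0)ᵀ
v_3 = (0, 1, 0, 0)ᵀ

Let N = A − (6)·I. We want v_3 with N^3 v_3 = 0 but N^2 v_3 ≠ 0; then v_{j-1} := N · v_j for j = 3, …, 2.

Pick v_3 = (0, 1, 0, 0)ᵀ.
Then v_2 = N · v_3 = (1, 0, -1, 0)ᵀ.
Then v_1 = N · v_2 = (-1, 0, 0, 0)ᵀ.

Sanity check: (A − (6)·I) v_1 = (0, 0, 0, 0)ᵀ = 0. ✓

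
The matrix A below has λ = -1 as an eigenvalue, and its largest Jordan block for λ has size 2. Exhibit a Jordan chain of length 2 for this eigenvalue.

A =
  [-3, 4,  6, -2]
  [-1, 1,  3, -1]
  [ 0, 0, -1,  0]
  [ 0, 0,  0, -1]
A Jordan chain for λ = -1 of length 2:
v_1 = (-2, -1, 0, 0)ᵀ
v_2 = (1, 0, 0, 0)ᵀ

Let N = A − (-1)·I. We want v_2 with N^2 v_2 = 0 but N^1 v_2 ≠ 0; then v_{j-1} := N · v_j for j = 2, …, 2.

Pick v_2 = (1, 0, 0, 0)ᵀ.
Then v_1 = N · v_2 = (-2, -1, 0, 0)ᵀ.

Sanity check: (A − (-1)·I) v_1 = (0, 0, 0, 0)ᵀ = 0. ✓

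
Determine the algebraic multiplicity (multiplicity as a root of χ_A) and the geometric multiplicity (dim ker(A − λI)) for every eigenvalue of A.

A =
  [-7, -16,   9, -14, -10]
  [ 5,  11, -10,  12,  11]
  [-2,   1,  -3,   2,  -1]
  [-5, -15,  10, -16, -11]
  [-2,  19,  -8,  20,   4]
λ = -4: alg = 4, geom = 2; λ = 5: alg = 1, geom = 1

Step 1 — factor the characteristic polynomial to read off the algebraic multiplicities:
  χ_A(x) = (x - 5)*(x + 4)^4

Step 2 — compute geometric multiplicities via the rank-nullity identity g(λ) = n − rank(A − λI):
  rank(A − (-4)·I) = 3, so dim ker(A − (-4)·I) = n − 3 = 2
  rank(A − (5)·I) = 4, so dim ker(A − (5)·I) = n − 4 = 1

Summary:
  λ = -4: algebraic multiplicity = 4, geometric multiplicity = 2
  λ = 5: algebraic multiplicity = 1, geometric multiplicity = 1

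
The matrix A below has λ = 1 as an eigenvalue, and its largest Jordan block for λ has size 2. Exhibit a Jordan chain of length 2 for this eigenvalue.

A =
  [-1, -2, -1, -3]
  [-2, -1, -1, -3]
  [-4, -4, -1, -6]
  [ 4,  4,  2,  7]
A Jordan chain for λ = 1 of length 2:
v_1 = (-2, -2, -4, 4)ᵀ
v_2 = (1, 0, 0, 0)ᵀ

Let N = A − (1)·I. We want v_2 with N^2 v_2 = 0 but N^1 v_2 ≠ 0; then v_{j-1} := N · v_j for j = 2, …, 2.

Pick v_2 = (1, 0, 0, 0)ᵀ.
Then v_1 = N · v_2 = (-2, -2, -4, 4)ᵀ.

Sanity check: (A − (1)·I) v_1 = (0, 0, 0, 0)ᵀ = 0. ✓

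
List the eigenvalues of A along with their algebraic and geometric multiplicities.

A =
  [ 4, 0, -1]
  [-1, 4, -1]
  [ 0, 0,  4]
λ = 4: alg = 3, geom = 1

Step 1 — factor the characteristic polynomial to read off the algebraic multiplicities:
  χ_A(x) = (x - 4)^3

Step 2 — compute geometric multiplicities via the rank-nullity identity g(λ) = n − rank(A − λI):
  rank(A − (4)·I) = 2, so dim ker(A − (4)·I) = n − 2 = 1

Summary:
  λ = 4: algebraic multiplicity = 3, geometric multiplicity = 1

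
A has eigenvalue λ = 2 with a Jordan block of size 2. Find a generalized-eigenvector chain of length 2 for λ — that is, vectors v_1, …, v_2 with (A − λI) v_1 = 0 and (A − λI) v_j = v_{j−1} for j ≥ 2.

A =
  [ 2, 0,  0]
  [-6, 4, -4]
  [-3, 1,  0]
A Jordan chain for λ = 2 of length 2:
v_1 = (0, -6, -3)ᵀ
v_2 = (1, 0, 0)ᵀ

Let N = A − (2)·I. We want v_2 with N^2 v_2 = 0 but N^1 v_2 ≠ 0; then v_{j-1} := N · v_j for j = 2, …, 2.

Pick v_2 = (1, 0, 0)ᵀ.
Then v_1 = N · v_2 = (0, -6, -3)ᵀ.

Sanity check: (A − (2)·I) v_1 = (0, 0, 0)ᵀ = 0. ✓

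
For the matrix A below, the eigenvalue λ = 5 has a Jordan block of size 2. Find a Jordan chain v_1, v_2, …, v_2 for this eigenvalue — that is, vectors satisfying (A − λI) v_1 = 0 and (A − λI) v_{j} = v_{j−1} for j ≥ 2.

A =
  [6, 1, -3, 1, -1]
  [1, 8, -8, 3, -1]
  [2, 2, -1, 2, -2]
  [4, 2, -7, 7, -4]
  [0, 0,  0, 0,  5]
A Jordan chain for λ = 5 of length 2:
v_1 = (1, 1, 2, 4, 0)ᵀ
v_2 = (1, 0, 0, 0, 0)ᵀ

Let N = A − (5)·I. We want v_2 with N^2 v_2 = 0 but N^1 v_2 ≠ 0; then v_{j-1} := N · v_j for j = 2, …, 2.

Pick v_2 = (1, 0, 0, 0, 0)ᵀ.
Then v_1 = N · v_2 = (1, 1, 2, 4, 0)ᵀ.

Sanity check: (A − (5)·I) v_1 = (0, 0, 0, 0, 0)ᵀ = 0. ✓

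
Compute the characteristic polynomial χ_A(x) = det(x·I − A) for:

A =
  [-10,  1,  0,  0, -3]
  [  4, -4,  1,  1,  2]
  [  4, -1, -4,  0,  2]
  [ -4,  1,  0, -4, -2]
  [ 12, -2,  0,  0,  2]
x^5 + 20*x^4 + 160*x^3 + 640*x^2 + 1280*x + 1024

Expanding det(x·I − A) (e.g. by cofactor expansion or by noting that A is similar to its Jordan form J, which has the same characteristic polynomial as A) gives
  χ_A(x) = x^5 + 20*x^4 + 160*x^3 + 640*x^2 + 1280*x + 1024
which factors as (x + 4)^5. The eigenvalues (with algebraic multiplicities) are λ = -4 with multiplicity 5.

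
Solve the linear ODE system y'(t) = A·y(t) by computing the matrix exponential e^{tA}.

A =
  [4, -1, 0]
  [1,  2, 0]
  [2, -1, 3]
e^{tA} =
  [t*exp(3*t) + exp(3*t), -t*exp(3*t), 0]
  [t*exp(3*t), -t*exp(3*t) + exp(3*t), 0]
  [t^2*exp(3*t)/2 + 2*t*exp(3*t), -t^2*exp(3*t)/2 - t*exp(3*t), exp(3*t)]

Strategy: write A = P · J · P⁻¹ where J is a Jordan canonical form, so e^{tA} = P · e^{tJ} · P⁻¹, and e^{tJ} can be computed block-by-block.

A has Jordan form
J =
  [3, 1, 0]
  [0, 3, 1]
  [0, 0, 3]
(up to reordering of blocks).

Per-block formulas:
  For a 3×3 Jordan block J_3(3): exp(t · J_3(3)) = e^(3t)·(I + t·N + (t^2/2)·N^2), where N is the 3×3 nilpotent shift.

After assembling e^{tJ} and conjugating by P, we get:

e^{tA} =
  [t*exp(3*t) + exp(3*t), -t*exp(3*t), 0]
  [t*exp(3*t), -t*exp(3*t) + exp(3*t), 0]
  [t^2*exp(3*t)/2 + 2*t*exp(3*t), -t^2*exp(3*t)/2 - t*exp(3*t), exp(3*t)]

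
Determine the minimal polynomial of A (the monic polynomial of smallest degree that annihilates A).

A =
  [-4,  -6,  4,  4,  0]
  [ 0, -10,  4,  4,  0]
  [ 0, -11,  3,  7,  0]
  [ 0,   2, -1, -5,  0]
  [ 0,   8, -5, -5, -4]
x^3 + 12*x^2 + 48*x + 64

The characteristic polynomial is χ_A(x) = (x + 4)^5, so the eigenvalues are known. The minimal polynomial is
  m_A(x) = Π_λ (x − λ)^{k_λ}
where k_λ is the size of the *largest* Jordan block for λ (equivalently, the smallest k with (A − λI)^k v = 0 for every generalised eigenvector v of λ).

  λ = -4: largest Jordan block has size 3, contributing (x + 4)^3

So m_A(x) = (x + 4)^3 = x^3 + 12*x^2 + 48*x + 64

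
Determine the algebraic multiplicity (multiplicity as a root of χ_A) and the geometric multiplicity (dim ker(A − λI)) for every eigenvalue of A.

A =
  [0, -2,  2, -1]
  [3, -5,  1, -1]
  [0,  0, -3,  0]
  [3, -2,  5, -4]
λ = -3: alg = 4, geom = 2

Step 1 — factor the characteristic polynomial to read off the algebraic multiplicities:
  χ_A(x) = (x + 3)^4

Step 2 — compute geometric multiplicities via the rank-nullity identity g(λ) = n − rank(A − λI):
  rank(A − (-3)·I) = 2, so dim ker(A − (-3)·I) = n − 2 = 2

Summary:
  λ = -3: algebraic multiplicity = 4, geometric multiplicity = 2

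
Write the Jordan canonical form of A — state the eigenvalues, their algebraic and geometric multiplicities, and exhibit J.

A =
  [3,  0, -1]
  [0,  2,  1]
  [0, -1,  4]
J_3(3)

The characteristic polynomial is
  det(x·I − A) = x^3 - 9*x^2 + 27*x - 27 = (x - 3)^3

Eigenvalues and multiplicities (the geometric multiplicity of λ is n − rank(A − λI), which equals the number of Jordan blocks for λ):
  λ = 3: algebraic multiplicity = 3, geometric multiplicity = 1

Determining the block sizes for each eigenvalue:
  λ = 3: one block (gm = 1), so the single block has size am = 3 → block sizes [3]

Assembling the blocks gives a Jordan form
J =
  [3, 1, 0]
  [0, 3, 1]
  [0, 0, 3]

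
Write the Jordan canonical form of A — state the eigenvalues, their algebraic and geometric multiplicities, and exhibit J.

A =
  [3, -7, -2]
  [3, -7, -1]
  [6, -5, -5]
J_3(-3)

The characteristic polynomial is
  det(x·I − A) = x^3 + 9*x^2 + 27*x + 27 = (x + 3)^3

Eigenvalues and multiplicities (the geometric multiplicity of λ is n − rank(A − λI), which equals the number of Jordan blocks for λ):
  λ = -3: algebraic multiplicity = 3, geometric multiplicity = 1

Determining the block sizes for each eigenvalue:
  λ = -3: one block (gm = 1), so the single block has size am = 3 → block sizes [3]

Assembling the blocks gives a Jordan form
J =
  [-3,  1,  0]
  [ 0, -3,  1]
  [ 0,  0, -3]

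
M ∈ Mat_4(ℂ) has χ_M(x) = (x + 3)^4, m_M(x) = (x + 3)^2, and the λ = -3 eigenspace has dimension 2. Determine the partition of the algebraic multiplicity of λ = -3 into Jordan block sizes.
Block sizes for λ = -3: [2, 2]

Step 1 — from the characteristic polynomial, algebraic multiplicity of λ = -3 is 4. From dim ker(M − (-3)·I) = 2, there are exactly 2 Jordan blocks for λ = -3.
Step 2 — from the minimal polynomial, the factor (x + 3)^2 tells us the largest block for λ = -3 has size 2.
Step 3 — with total size 4, 2 blocks, and largest block 2, the block sizes (in nonincreasing order) are [2, 2].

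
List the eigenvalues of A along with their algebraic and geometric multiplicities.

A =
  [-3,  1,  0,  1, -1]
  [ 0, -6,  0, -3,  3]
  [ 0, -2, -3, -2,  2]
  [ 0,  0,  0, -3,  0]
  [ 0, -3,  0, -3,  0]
λ = -3: alg = 5, geom = 4

Step 1 — factor the characteristic polynomial to read off the algebraic multiplicities:
  χ_A(x) = (x + 3)^5

Step 2 — compute geometric multiplicities via the rank-nullity identity g(λ) = n − rank(A − λI):
  rank(A − (-3)·I) = 1, so dim ker(A − (-3)·I) = n − 1 = 4

Summary:
  λ = -3: algebraic multiplicity = 5, geometric multiplicity = 4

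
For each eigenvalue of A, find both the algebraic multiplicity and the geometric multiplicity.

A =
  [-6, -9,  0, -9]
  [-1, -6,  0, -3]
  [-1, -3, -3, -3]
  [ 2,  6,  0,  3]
λ = -3: alg = 4, geom = 3

Step 1 — factor the characteristic polynomial to read off the algebraic multiplicities:
  χ_A(x) = (x + 3)^4

Step 2 — compute geometric multiplicities via the rank-nullity identity g(λ) = n − rank(A − λI):
  rank(A − (-3)·I) = 1, so dim ker(A − (-3)·I) = n − 1 = 3

Summary:
  λ = -3: algebraic multiplicity = 4, geometric multiplicity = 3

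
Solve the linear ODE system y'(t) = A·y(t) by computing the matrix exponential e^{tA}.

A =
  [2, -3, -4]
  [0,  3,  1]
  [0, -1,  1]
e^{tA} =
  [exp(2*t), t^2*exp(2*t)/2 - 3*t*exp(2*t), t^2*exp(2*t)/2 - 4*t*exp(2*t)]
  [0, t*exp(2*t) + exp(2*t), t*exp(2*t)]
  [0, -t*exp(2*t), -t*exp(2*t) + exp(2*t)]

Strategy: write A = P · J · P⁻¹ where J is a Jordan canonical form, so e^{tA} = P · e^{tJ} · P⁻¹, and e^{tJ} can be computed block-by-block.

A has Jordan form
J =
  [2, 1, 0]
  [0, 2, 1]
  [0, 0, 2]
(up to reordering of blocks).

Per-block formulas:
  For a 3×3 Jordan block J_3(2): exp(t · J_3(2)) = e^(2t)·(I + t·N + (t^2/2)·N^2), where N is the 3×3 nilpotent shift.

After assembling e^{tJ} and conjugating by P, we get:

e^{tA} =
  [exp(2*t), t^2*exp(2*t)/2 - 3*t*exp(2*t), t^2*exp(2*t)/2 - 4*t*exp(2*t)]
  [0, t*exp(2*t) + exp(2*t), t*exp(2*t)]
  [0, -t*exp(2*t), -t*exp(2*t) + exp(2*t)]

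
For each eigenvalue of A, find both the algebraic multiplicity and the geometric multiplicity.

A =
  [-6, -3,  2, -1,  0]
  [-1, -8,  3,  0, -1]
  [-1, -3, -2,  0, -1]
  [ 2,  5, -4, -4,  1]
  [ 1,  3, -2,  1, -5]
λ = -5: alg = 5, geom = 2

Step 1 — factor the characteristic polynomial to read off the algebraic multiplicities:
  χ_A(x) = (x + 5)^5

Step 2 — compute geometric multiplicities via the rank-nullity identity g(λ) = n − rank(A − λI):
  rank(A − (-5)·I) = 3, so dim ker(A − (-5)·I) = n − 3 = 2

Summary:
  λ = -5: algebraic multiplicity = 5, geometric multiplicity = 2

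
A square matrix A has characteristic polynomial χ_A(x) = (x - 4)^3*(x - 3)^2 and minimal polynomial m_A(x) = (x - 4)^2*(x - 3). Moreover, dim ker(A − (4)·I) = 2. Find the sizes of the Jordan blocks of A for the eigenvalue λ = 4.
Block sizes for λ = 4: [2, 1]

Step 1 — from the characteristic polynomial, algebraic multiplicity of λ = 4 is 3. From dim ker(A − (4)·I) = 2, there are exactly 2 Jordan blocks for λ = 4.
Step 2 — from the minimal polynomial, the factor (x − 4)^2 tells us the largest block for λ = 4 has size 2.
Step 3 — with total size 3, 2 blocks, and largest block 2, the block sizes (in nonincreasing order) are [2, 1].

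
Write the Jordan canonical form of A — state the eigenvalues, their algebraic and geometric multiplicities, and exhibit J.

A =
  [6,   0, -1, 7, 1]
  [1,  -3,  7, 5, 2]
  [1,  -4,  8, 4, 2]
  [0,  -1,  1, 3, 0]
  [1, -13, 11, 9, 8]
J_2(2) ⊕ J_3(6)

The characteristic polynomial is
  det(x·I − A) = x^5 - 22*x^4 + 184*x^3 - 720*x^2 + 1296*x - 864 = (x - 6)^3*(x - 2)^2

Eigenvalues and multiplicities (the geometric multiplicity of λ is n − rank(A − λI), which equals the number of Jordan blocks for λ):
  λ = 2: algebraic multiplicity = 2, geometric multiplicity = 1
  λ = 6: algebraic multiplicity = 3, geometric multiplicity = 1

Determining the block sizes for each eigenvalue:
  λ = 2: one block (gm = 1), so the single block has size am = 2 → block sizes [2]
  λ = 6: one block (gm = 1), so the single block has size am = 3 → block sizes [3]

Assembling the blocks gives a Jordan form
J =
  [2, 1, 0, 0, 0]
  [0, 2, 0, 0, 0]
  [0, 0, 6, 1, 0]
  [0, 0, 0, 6, 1]
  [0, 0, 0, 0, 6]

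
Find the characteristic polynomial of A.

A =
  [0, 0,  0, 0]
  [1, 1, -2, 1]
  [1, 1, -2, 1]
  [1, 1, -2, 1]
x^4

Expanding det(x·I − A) (e.g. by cofactor expansion or by noting that A is similar to its Jordan form J, which has the same characteristic polynomial as A) gives
  χ_A(x) = x^4
which factors as x^4. The eigenvalues (with algebraic multiplicities) are λ = 0 with multiplicity 4.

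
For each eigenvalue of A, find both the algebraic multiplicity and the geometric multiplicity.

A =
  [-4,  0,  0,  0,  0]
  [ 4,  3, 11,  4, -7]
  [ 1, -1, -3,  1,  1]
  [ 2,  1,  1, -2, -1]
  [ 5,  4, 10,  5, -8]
λ = -4: alg = 2, geom = 2; λ = -2: alg = 3, geom = 1

Step 1 — factor the characteristic polynomial to read off the algebraic multiplicities:
  χ_A(x) = (x + 2)^3*(x + 4)^2

Step 2 — compute geometric multiplicities via the rank-nullity identity g(λ) = n − rank(A − λI):
  rank(A − (-4)·I) = 3, so dim ker(A − (-4)·I) = n − 3 = 2
  rank(A − (-2)·I) = 4, so dim ker(A − (-2)·I) = n − 4 = 1

Summary:
  λ = -4: algebraic multiplicity = 2, geometric multiplicity = 2
  λ = -2: algebraic multiplicity = 3, geometric multiplicity = 1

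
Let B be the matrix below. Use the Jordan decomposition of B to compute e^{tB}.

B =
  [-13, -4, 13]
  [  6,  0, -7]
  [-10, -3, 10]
e^{tB} =
  [-5*t^2*exp(-t) - 12*t*exp(-t) + exp(-t), 5*t^2*exp(-t)/2 - 4*t*exp(-t), 15*t^2*exp(-t)/2 + 13*t*exp(-t)]
  [2*t^2*exp(-t) + 6*t*exp(-t), -t^2*exp(-t) + t*exp(-t) + exp(-t), -3*t^2*exp(-t) - 7*t*exp(-t)]
  [-4*t^2*exp(-t) - 10*t*exp(-t), 2*t^2*exp(-t) - 3*t*exp(-t), 6*t^2*exp(-t) + 11*t*exp(-t) + exp(-t)]

Strategy: write B = P · J · P⁻¹ where J is a Jordan canonical form, so e^{tB} = P · e^{tJ} · P⁻¹, and e^{tJ} can be computed block-by-block.

B has Jordan form
J =
  [-1,  1,  0]
  [ 0, -1,  1]
  [ 0,  0, -1]
(up to reordering of blocks).

Per-block formulas:
  For a 3×3 Jordan block J_3(-1): exp(t · J_3(-1)) = e^(-1t)·(I + t·N + (t^2/2)·N^2), where N is the 3×3 nilpotent shift.

After assembling e^{tJ} and conjugating by P, we get:

e^{tB} =
  [-5*t^2*exp(-t) - 12*t*exp(-t) + exp(-t), 5*t^2*exp(-t)/2 - 4*t*exp(-t), 15*t^2*exp(-t)/2 + 13*t*exp(-t)]
  [2*t^2*exp(-t) + 6*t*exp(-t), -t^2*exp(-t) + t*exp(-t) + exp(-t), -3*t^2*exp(-t) - 7*t*exp(-t)]
  [-4*t^2*exp(-t) - 10*t*exp(-t), 2*t^2*exp(-t) - 3*t*exp(-t), 6*t^2*exp(-t) + 11*t*exp(-t) + exp(-t)]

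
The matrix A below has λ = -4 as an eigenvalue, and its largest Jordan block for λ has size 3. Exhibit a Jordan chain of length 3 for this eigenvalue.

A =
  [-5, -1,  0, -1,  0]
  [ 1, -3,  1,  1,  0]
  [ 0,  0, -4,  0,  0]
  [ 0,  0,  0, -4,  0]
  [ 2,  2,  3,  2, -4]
A Jordan chain for λ = -4 of length 3:
v_1 = (-1, 1, 0, 0, 2)ᵀ
v_2 = (0, 1, 0, 0, 3)ᵀ
v_3 = (0, 0, 1, 0, 0)ᵀ

Let N = A − (-4)·I. We want v_3 with N^3 v_3 = 0 but N^2 v_3 ≠ 0; then v_{j-1} := N · v_j for j = 3, …, 2.

Pick v_3 = (0, 0, 1, 0, 0)ᵀ.
Then v_2 = N · v_3 = (0, 1, 0, 0, 3)ᵀ.
Then v_1 = N · v_2 = (-1, 1, 0, 0, 2)ᵀ.

Sanity check: (A − (-4)·I) v_1 = (0, 0, 0, 0, 0)ᵀ = 0. ✓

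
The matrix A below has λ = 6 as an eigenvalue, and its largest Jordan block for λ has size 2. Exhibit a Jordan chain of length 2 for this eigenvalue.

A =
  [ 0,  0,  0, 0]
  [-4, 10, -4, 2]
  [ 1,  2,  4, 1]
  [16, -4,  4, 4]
A Jordan chain for λ = 6 of length 2:
v_1 = (0, 4, 2, -4)ᵀ
v_2 = (0, 1, 0, 0)ᵀ

Let N = A − (6)·I. We want v_2 with N^2 v_2 = 0 but N^1 v_2 ≠ 0; then v_{j-1} := N · v_j for j = 2, …, 2.

Pick v_2 = (0, 1, 0, 0)ᵀ.
Then v_1 = N · v_2 = (0, 4, 2, -4)ᵀ.

Sanity check: (A − (6)·I) v_1 = (0, 0, 0, 0)ᵀ = 0. ✓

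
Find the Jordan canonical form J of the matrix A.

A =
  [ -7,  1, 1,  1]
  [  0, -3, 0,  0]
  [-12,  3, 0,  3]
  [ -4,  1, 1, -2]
J_2(-3) ⊕ J_1(-3) ⊕ J_1(-3)

The characteristic polynomial is
  det(x·I − A) = x^4 + 12*x^3 + 54*x^2 + 108*x + 81 = (x + 3)^4

Eigenvalues and multiplicities (the geometric multiplicity of λ is n − rank(A − λI), which equals the number of Jordan blocks for λ):
  λ = -3: algebraic multiplicity = 4, geometric multiplicity = 3

Determining the block sizes for each eigenvalue:
  λ = -3: 3 blocks summing to 4 forces exactly one block of size 2 and the rest size 1 → block sizes [2, 1, 1]

Assembling the blocks gives a Jordan form
J =
  [-3,  1,  0,  0]
  [ 0, -3,  0,  0]
  [ 0,  0, -3,  0]
  [ 0,  0,  0, -3]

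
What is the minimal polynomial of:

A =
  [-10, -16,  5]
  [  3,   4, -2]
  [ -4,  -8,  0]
x^3 + 6*x^2 + 12*x + 8

The characteristic polynomial is χ_A(x) = (x + 2)^3, so the eigenvalues are known. The minimal polynomial is
  m_A(x) = Π_λ (x − λ)^{k_λ}
where k_λ is the size of the *largest* Jordan block for λ (equivalently, the smallest k with (A − λI)^k v = 0 for every generalised eigenvector v of λ).

  λ = -2: largest Jordan block has size 3, contributing (x + 2)^3

So m_A(x) = (x + 2)^3 = x^3 + 6*x^2 + 12*x + 8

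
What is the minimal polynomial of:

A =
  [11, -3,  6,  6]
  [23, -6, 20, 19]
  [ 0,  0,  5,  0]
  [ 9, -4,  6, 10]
x^3 - 15*x^2 + 75*x - 125

The characteristic polynomial is χ_A(x) = (x - 5)^4, so the eigenvalues are known. The minimal polynomial is
  m_A(x) = Π_λ (x − λ)^{k_λ}
where k_λ is the size of the *largest* Jordan block for λ (equivalently, the smallest k with (A − λI)^k v = 0 for every generalised eigenvector v of λ).

  λ = 5: largest Jordan block has size 3, contributing (x − 5)^3

So m_A(x) = (x - 5)^3 = x^3 - 15*x^2 + 75*x - 125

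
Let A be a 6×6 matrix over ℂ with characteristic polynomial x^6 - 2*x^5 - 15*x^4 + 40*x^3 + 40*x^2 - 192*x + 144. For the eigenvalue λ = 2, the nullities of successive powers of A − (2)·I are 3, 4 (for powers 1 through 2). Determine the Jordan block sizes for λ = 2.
Block sizes for λ = 2: [2, 1, 1]

From the dimensions of kernels of powers, the number of Jordan blocks of size at least j is d_j − d_{j−1} where d_j = dim ker(N^j) (with d_0 = 0). Computing the differences gives [3, 1].
The number of blocks of size exactly k is (#blocks of size ≥ k) − (#blocks of size ≥ k + 1), so the partition is: 2 block(s) of size 1, 1 block(s) of size 2.
In nonincreasing order the block sizes are [2, 1, 1].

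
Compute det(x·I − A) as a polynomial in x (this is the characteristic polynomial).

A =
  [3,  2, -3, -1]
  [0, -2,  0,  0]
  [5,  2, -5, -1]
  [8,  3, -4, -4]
x^4 + 8*x^3 + 24*x^2 + 32*x + 16

Expanding det(x·I − A) (e.g. by cofactor expansion or by noting that A is similar to its Jordan form J, which has the same characteristic polynomial as A) gives
  χ_A(x) = x^4 + 8*x^3 + 24*x^2 + 32*x + 16
which factors as (x + 2)^4. The eigenvalues (with algebraic multiplicities) are λ = -2 with multiplicity 4.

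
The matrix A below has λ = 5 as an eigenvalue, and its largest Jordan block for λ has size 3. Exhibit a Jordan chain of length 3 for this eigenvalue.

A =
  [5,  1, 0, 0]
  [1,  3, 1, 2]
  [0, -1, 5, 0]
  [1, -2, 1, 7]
A Jordan chain for λ = 5 of length 3:
v_1 = (1, 0, -1, 0)ᵀ
v_2 = (0, 1, 0, 1)ᵀ
v_3 = (1, 0, 0, 0)ᵀ

Let N = A − (5)·I. We want v_3 with N^3 v_3 = 0 but N^2 v_3 ≠ 0; then v_{j-1} := N · v_j for j = 3, …, 2.

Pick v_3 = (1, 0, 0, 0)ᵀ.
Then v_2 = N · v_3 = (0, 1, 0, 1)ᵀ.
Then v_1 = N · v_2 = (1, 0, -1, 0)ᵀ.

Sanity check: (A − (5)·I) v_1 = (0, 0, 0, 0)ᵀ = 0. ✓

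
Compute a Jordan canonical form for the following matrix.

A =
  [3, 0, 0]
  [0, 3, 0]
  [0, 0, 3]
J_1(3) ⊕ J_1(3) ⊕ J_1(3)

The characteristic polynomial is
  det(x·I − A) = x^3 - 9*x^2 + 27*x - 27 = (x - 3)^3

Eigenvalues and multiplicities (the geometric multiplicity of λ is n − rank(A − λI), which equals the number of Jordan blocks for λ):
  λ = 3: algebraic multiplicity = 3, geometric multiplicity = 3

Determining the block sizes for each eigenvalue:
  λ = 3: gm = am = 3, so every block has size 1 → block sizes [1, 1, 1]

Assembling the blocks gives a Jordan form
J =
  [3, 0, 0]
  [0, 3, 0]
  [0, 0, 3]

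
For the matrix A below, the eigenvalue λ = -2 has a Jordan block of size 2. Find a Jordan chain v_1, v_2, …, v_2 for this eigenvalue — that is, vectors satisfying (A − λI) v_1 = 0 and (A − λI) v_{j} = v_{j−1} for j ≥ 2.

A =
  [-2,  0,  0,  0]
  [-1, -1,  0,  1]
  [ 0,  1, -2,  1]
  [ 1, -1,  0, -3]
A Jordan chain for λ = -2 of length 2:
v_1 = (0, -1, 0, 1)ᵀ
v_2 = (1, 0, 0, 0)ᵀ

Let N = A − (-2)·I. We want v_2 with N^2 v_2 = 0 but N^1 v_2 ≠ 0; then v_{j-1} := N · v_j for j = 2, …, 2.

Pick v_2 = (1, 0, 0, 0)ᵀ.
Then v_1 = N · v_2 = (0, -1, 0, 1)ᵀ.

Sanity check: (A − (-2)·I) v_1 = (0, 0, 0, 0)ᵀ = 0. ✓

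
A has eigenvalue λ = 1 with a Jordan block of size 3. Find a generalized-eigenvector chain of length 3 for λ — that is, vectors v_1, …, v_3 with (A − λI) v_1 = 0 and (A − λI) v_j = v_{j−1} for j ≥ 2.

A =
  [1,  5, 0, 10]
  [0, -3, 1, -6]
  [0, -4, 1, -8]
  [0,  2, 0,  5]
A Jordan chain for λ = 1 of length 3:
v_1 = (5, -4, -4, 2)ᵀ
v_2 = (0, 1, 0, 0)ᵀ
v_3 = (0, 0, 1, 0)ᵀ

Let N = A − (1)·I. We want v_3 with N^3 v_3 = 0 but N^2 v_3 ≠ 0; then v_{j-1} := N · v_j for j = 3, …, 2.

Pick v_3 = (0, 0, 1, 0)ᵀ.
Then v_2 = N · v_3 = (0, 1, 0, 0)ᵀ.
Then v_1 = N · v_2 = (5, -4, -4, 2)ᵀ.

Sanity check: (A − (1)·I) v_1 = (0, 0, 0, 0)ᵀ = 0. ✓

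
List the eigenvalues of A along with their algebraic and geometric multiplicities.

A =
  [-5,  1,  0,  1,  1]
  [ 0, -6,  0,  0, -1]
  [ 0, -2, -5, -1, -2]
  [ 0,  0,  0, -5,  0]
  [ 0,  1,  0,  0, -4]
λ = -5: alg = 5, geom = 3

Step 1 — factor the characteristic polynomial to read off the algebraic multiplicities:
  χ_A(x) = (x + 5)^5

Step 2 — compute geometric multiplicities via the rank-nullity identity g(λ) = n − rank(A − λI):
  rank(A − (-5)·I) = 2, so dim ker(A − (-5)·I) = n − 2 = 3

Summary:
  λ = -5: algebraic multiplicity = 5, geometric multiplicity = 3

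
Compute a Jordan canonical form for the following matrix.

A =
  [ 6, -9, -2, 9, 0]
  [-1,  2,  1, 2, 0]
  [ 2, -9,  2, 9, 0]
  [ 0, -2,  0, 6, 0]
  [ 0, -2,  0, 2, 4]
J_3(4) ⊕ J_1(4) ⊕ J_1(4)

The characteristic polynomial is
  det(x·I − A) = x^5 - 20*x^4 + 160*x^3 - 640*x^2 + 1280*x - 1024 = (x - 4)^5

Eigenvalues and multiplicities (the geometric multiplicity of λ is n − rank(A − λI), which equals the number of Jordan blocks for λ):
  λ = 4: algebraic multiplicity = 5, geometric multiplicity = 3

Determining the block sizes for each eigenvalue:
  λ = 4: with am = 5 and gm = 3, the partition is not yet determined (e.g. several partitions of 5 into 3 parts exist). Let N = A − (4)·I. Computing rank(N^1) = 2, rank(N^2) = 1, rank(N^3) = 0; the number of blocks of size ≥ j is rank(N^{j−1}) − rank(N^j), giving [3, 1, 1]. So we have 1 block(s) of size 3, 2 block(s) of size 1 → block sizes [3, 1, 1]

Assembling the blocks gives a Jordan form
J =
  [4, 1, 0, 0, 0]
  [0, 4, 1, 0, 0]
  [0, 0, 4, 0, 0]
  [0, 0, 0, 4, 0]
  [0, 0, 0, 0, 4]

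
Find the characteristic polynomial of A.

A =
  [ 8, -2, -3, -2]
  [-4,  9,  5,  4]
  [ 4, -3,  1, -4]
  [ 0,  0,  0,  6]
x^4 - 24*x^3 + 216*x^2 - 864*x + 1296

Expanding det(x·I − A) (e.g. by cofactor expansion or by noting that A is similar to its Jordan form J, which has the same characteristic polynomial as A) gives
  χ_A(x) = x^4 - 24*x^3 + 216*x^2 - 864*x + 1296
which factors as (x - 6)^4. The eigenvalues (with algebraic multiplicities) are λ = 6 with multiplicity 4.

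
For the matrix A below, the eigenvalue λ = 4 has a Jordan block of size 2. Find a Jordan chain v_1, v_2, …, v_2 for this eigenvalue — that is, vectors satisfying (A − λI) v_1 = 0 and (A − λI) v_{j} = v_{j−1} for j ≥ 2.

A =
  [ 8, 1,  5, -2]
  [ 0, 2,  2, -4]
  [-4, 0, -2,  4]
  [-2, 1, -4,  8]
A Jordan chain for λ = 4 of length 2:
v_1 = (4, 0, -4, -2)ᵀ
v_2 = (1, 0, 0, 0)ᵀ

Let N = A − (4)·I. We want v_2 with N^2 v_2 = 0 but N^1 v_2 ≠ 0; then v_{j-1} := N · v_j for j = 2, …, 2.

Pick v_2 = (1, 0, 0, 0)ᵀ.
Then v_1 = N · v_2 = (4, 0, -4, -2)ᵀ.

Sanity check: (A − (4)·I) v_1 = (0, 0, 0, 0)ᵀ = 0. ✓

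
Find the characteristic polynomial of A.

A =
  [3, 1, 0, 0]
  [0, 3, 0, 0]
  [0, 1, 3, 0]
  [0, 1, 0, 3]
x^4 - 12*x^3 + 54*x^2 - 108*x + 81

Expanding det(x·I − A) (e.g. by cofactor expansion or by noting that A is similar to its Jordan form J, which has the same characteristic polynomial as A) gives
  χ_A(x) = x^4 - 12*x^3 + 54*x^2 - 108*x + 81
which factors as (x - 3)^4. The eigenvalues (with algebraic multiplicities) are λ = 3 with multiplicity 4.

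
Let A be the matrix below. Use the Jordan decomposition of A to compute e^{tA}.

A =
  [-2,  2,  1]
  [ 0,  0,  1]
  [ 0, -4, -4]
e^{tA} =
  [exp(-2*t), 2*t*exp(-2*t), t*exp(-2*t)]
  [0, 2*t*exp(-2*t) + exp(-2*t), t*exp(-2*t)]
  [0, -4*t*exp(-2*t), -2*t*exp(-2*t) + exp(-2*t)]

Strategy: write A = P · J · P⁻¹ where J is a Jordan canonical form, so e^{tA} = P · e^{tJ} · P⁻¹, and e^{tJ} can be computed block-by-block.

A has Jordan form
J =
  [-2,  1,  0]
  [ 0, -2,  0]
  [ 0,  0, -2]
(up to reordering of blocks).

Per-block formulas:
  For a 2×2 Jordan block J_2(-2): exp(t · J_2(-2)) = e^(-2t)·(I + t·N), where N is the 2×2 nilpotent shift.
  For a 1×1 block at λ = -2: exp(t · [-2]) = [e^(-2t)].

After assembling e^{tJ} and conjugating by P, we get:

e^{tA} =
  [exp(-2*t), 2*t*exp(-2*t), t*exp(-2*t)]
  [0, 2*t*exp(-2*t) + exp(-2*t), t*exp(-2*t)]
  [0, -4*t*exp(-2*t), -2*t*exp(-2*t) + exp(-2*t)]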